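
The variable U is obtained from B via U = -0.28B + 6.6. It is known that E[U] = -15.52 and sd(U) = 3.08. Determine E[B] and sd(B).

From U = -0.28B + 6.6: E[U] = a·E[B] + b, so E[B] = (E[U] − b)/a = (-15.52 − 6.6)/(-0.28) = 79.
sd(U) = |a|·sd(B), so sd(B) = 3.08/|-0.28| = 11.

E[B] = 79, sd(B) = 11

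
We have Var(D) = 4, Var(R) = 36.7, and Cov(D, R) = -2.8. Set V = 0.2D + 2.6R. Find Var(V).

Var(V) = a²·Var(D) + b²·Var(R) + 2ab·Cov(D, R) with a = 0.2, b = 2.6.
= 0.2²·4 + 2.6²·36.7 + 2·0.2·2.6·(-2.8)
= 0.16 + 248.092 + (-2.912) = 245.34.

Var(V) = 245.34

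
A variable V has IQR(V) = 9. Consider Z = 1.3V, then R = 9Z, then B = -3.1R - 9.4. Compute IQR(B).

IQR(Z) = |1.3|·9 = 11.7.
IQR(R) = |9|·11.7 = 105.3.
IQR(B) = |-3.1|·105.3 = 326.43.

IQR(B) = 326.43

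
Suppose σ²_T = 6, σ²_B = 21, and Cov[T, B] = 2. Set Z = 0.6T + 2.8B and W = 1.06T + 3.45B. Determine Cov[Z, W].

Cov[Z, W] = 216.752

By bilinearity, Cov[Z, W] = ac·σ²_T + bd·σ²_B + (ad+bc)·Cov[T, B], with a=0.6, b=2.8, c=1.06, d=3.45.
ac·σ²_T = 0.6·1.06·6 = 3.816
bd·σ²_B = 2.8·3.45·21 = 202.86
(ad+bc)·Cov[T, B] = (5.038)·2 = 10.076
Cov[Z, W] = 3.816 + 202.86 + 10.076 = 216.752.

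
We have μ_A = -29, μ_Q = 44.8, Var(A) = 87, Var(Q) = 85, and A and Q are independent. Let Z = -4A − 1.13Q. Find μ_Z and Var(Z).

μ_Z = 65.376, Var(Z) = 1500.5365

μ_Z = (-4)·μ_A + (-1.13)·μ_Q = (-4)·(-29) + (-1.13)·44.8 = 65.376.
Var(Z) = a²·Var(A) + b²·Var(Q) + 2ab·Cov(A, Q) with a = -4, b = -1.13.
Independence gives Cov(A, Q) = 0.
= (-4)²·87 + (-1.13)²·85 + 2·(-4)·(-1.13)·0
= 1392 + 108.5365 + 0 = 1500.5365.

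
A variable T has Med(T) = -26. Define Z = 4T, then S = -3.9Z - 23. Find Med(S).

Med(S) = 382.6

Med(Z) = 4·(-26) = -104.
Med(S) = (-3.9)·(-104) + (-23) = 382.6.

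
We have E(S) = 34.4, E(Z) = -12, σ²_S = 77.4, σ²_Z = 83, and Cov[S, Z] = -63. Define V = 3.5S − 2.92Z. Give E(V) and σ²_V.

E(V) = 155.44, σ²_V = 2943.5612

E(V) = 3.5·E(S) + (-2.92)·E(Z) = 3.5·34.4 + (-2.92)·(-12) = 155.44.
σ²_V = a²·σ²_S + b²·σ²_Z + 2ab·Cov[S, Z] with a = 3.5, b = -2.92.
= 3.5²·77.4 + (-2.92)²·83 + 2·3.5·(-2.92)·(-63)
= 948.15 + 707.6912 + 1287.72 = 2943.5612.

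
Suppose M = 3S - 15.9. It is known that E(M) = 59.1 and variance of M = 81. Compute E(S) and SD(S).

From M = 3S - 15.9: E(M) = a·E(S) + b, so E(S) = (E(M) − b)/a = (59.1 − (-15.9))/3 = 25.
SD(M) = √81 = 9.
SD(M) = |a|·SD(S), so SD(S) = 9/|3| = 3.

E(S) = 25, SD(S) = 3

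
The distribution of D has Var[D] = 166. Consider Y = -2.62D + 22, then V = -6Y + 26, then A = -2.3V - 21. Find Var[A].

Var[Y] = (-2.62)²·166 = 1139.4904.
Var[V] = (-6)²·1139.4904 = 41021.6544.
Var[A] = (-2.3)²·41021.6544 = 217004.551776.

Var[A] = 217004.551776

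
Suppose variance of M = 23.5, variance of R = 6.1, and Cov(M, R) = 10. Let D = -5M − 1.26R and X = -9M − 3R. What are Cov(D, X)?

Cov(D, X) = 1343.958

By bilinearity, Cov(D, X) = ac·variance of M + bd·variance of R + (ad+bc)·Cov(M, R), with a=-5, b=-1.26, c=-9, d=-3.
ac·variance of M = (-5)·(-9)·23.5 = 1057.5
bd·variance of R = (-1.26)·(-3)·6.1 = 23.058
(ad+bc)·Cov(M, R) = (26.34)·10 = 263.4
Cov(D, X) = 1057.5 + 23.058 + 263.4 = 1343.958.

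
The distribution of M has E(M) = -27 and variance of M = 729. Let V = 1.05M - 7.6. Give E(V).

E(V) = -35.95

V = 1.05M - 7.6 is linear with a = 1.05, b = -7.6.
E(V) = a·E(M) + b = 1.05·(-27) + (-7.6) = -35.95.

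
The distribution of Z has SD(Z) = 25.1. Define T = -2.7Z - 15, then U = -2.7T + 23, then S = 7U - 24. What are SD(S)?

SD(S) = 1280.853

SD(T) = |-2.7|·25.1 = 67.77.
SD(U) = |-2.7|·67.77 = 182.979.
SD(S) = |7|·182.979 = 1280.853.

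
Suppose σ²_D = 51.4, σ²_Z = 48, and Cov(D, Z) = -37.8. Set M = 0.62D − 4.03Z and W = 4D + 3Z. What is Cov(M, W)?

By bilinearity, Cov(M, W) = ac·σ²_D + bd·σ²_Z + (ad+bc)·Cov(D, Z), with a=0.62, b=-4.03, c=4, d=3.
ac·σ²_D = 0.62·4·51.4 = 127.472
bd·σ²_Z = (-4.03)·3·48 = -580.32
(ad+bc)·Cov(D, Z) = (-14.26)·(-37.8) = 539.028
Cov(M, W) = 127.472 + (-580.32) + 539.028 = 86.18.

Cov(M, W) = 86.18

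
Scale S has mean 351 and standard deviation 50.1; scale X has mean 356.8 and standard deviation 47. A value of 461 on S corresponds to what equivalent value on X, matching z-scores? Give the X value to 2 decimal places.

X = 459.99

z = (461 − 351)/50.1 ≈ 2.1956.
X = 356.8 + z·47 = 356.8 + (461 − 351)·47/50.1 ≈ 459.99.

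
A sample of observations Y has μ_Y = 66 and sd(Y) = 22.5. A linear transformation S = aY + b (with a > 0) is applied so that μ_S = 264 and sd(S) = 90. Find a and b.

sd(S) = a·sd(Y) (a > 0), so a = 90/22.5 = 4.
μ_S = a·μ_Y + b, so b = 264 − 4·66 = 0.

a = 4, b = 0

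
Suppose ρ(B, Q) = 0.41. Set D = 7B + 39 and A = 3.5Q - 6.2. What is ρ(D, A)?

Linear rescalings preserve correlation up to sign; here the slopes 7 and 3.5 have the same sign, so ρ(D, A) = ρ(B, Q) = 0.41.

ρ(D, A) = 0.41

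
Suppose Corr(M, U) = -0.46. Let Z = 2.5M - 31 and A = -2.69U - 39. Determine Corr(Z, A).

Linear rescalings preserve |correlation|; the slopes 2.5 and -2.69 have opposite signs, so the correlation flips sign: Corr(Z, A) = −Corr(M, U) = 0.46.

Corr(Z, A) = 0.46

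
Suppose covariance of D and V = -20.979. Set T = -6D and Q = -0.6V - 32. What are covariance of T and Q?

covariance of T and Q = a·c·covariance of D and V = (-6)·(-0.6)·(-20.979) = -75.5244. Additive constants drop out.

covariance of T and Q = -75.5244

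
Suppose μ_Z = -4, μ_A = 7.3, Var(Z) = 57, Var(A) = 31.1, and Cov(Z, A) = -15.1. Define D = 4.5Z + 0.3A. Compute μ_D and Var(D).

μ_D = -15.81, Var(D) = 1116.279

μ_D = 4.5·μ_Z + 0.3·μ_A = 4.5·(-4) + 0.3·7.3 = -15.81.
Var(D) = a²·Var(Z) + b²·Var(A) + 2ab·Cov(Z, A) with a = 4.5, b = 0.3.
= 4.5²·57 + 0.3²·31.1 + 2·4.5·0.3·(-15.1)
= 1154.25 + 2.799 + (-40.77) = 1116.279.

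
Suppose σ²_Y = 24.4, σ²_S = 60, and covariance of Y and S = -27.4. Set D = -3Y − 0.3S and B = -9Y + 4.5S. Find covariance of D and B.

By bilinearity, covariance of D and B = ac·σ²_Y + bd·σ²_S + (ad+bc)·covariance of Y and S, with a=-3, b=-0.3, c=-9, d=4.5.
ac·σ²_Y = (-3)·(-9)·24.4 = 658.8
bd·σ²_S = (-0.3)·4.5·60 = -81
(ad+bc)·covariance of Y and S = (-10.8)·(-27.4) = 295.92
covariance of D and B = 658.8 + (-81) + 295.92 = 873.72.

covariance of D and B = 873.72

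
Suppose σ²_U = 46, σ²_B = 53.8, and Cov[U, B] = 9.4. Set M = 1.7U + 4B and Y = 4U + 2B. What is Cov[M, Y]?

Cov[M, Y] = 925.56

By bilinearity, Cov[M, Y] = ac·σ²_U + bd·σ²_B + (ad+bc)·Cov[U, B], with a=1.7, b=4, c=4, d=2.
ac·σ²_U = 1.7·4·46 = 312.8
bd·σ²_B = 4·2·53.8 = 430.4
(ad+bc)·Cov[U, B] = (19.4)·9.4 = 182.36
Cov[M, Y] = 312.8 + 430.4 + 182.36 = 925.56.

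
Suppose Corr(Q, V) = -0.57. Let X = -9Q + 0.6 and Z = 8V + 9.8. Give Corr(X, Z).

Linear rescalings preserve |correlation|; the slopes -9 and 8 have opposite signs, so the correlation flips sign: Corr(X, Z) = −Corr(Q, V) = 0.57.

Corr(X, Z) = 0.57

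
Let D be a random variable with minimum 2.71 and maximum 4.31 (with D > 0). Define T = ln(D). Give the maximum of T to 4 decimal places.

max(T) = 1.4609

ln(D) is increasing on this domain, so max(T) comes from max(D) = 4.31: max(T) = ln(4.31) ≈ 1.4609.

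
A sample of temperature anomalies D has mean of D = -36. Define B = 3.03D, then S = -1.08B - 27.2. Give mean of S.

mean of B = 3.03·(-36) = -109.08.
mean of S = (-1.08)·(-109.08) + (-27.2) = 90.6064.

mean of S = 90.6064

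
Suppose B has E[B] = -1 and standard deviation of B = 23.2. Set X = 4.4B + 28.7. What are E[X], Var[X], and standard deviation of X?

E[X] = 24.3, Var[X] = 10420.3264, standard deviation of X = 102.08

X = 4.4B + 28.7 is linear with a = 4.4, b = 28.7.
E[X] = a·E[B] + b = 4.4·(-1) + 28.7 = 24.3.
Var[B] = 23.2² = 538.24.
Var[X] = a²·Var[B] = 4.4²·538.24 = 10420.3264 (the additive constant 28.7 does not affect variance).
standard deviation of X = |a|·standard deviation of B = |4.4|·23.2 = 102.08.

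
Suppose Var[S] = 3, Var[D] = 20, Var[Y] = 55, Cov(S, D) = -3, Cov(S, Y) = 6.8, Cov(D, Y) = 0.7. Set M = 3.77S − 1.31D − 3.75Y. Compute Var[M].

Var[M] = a²·Var[S] + b²·Var[D] + c²·Var[Y] + 2ab·Cov(S, D) + 2ac·Cov(S, Y) + 2bc·Cov(D, Y), with a = 3.77, b = -1.31, c = -3.75.
= 42.6387 + 34.322 + 773.4375 + 29.6322 + (-192.27) + 6.8775
= 694.6379.

Var[M] = 694.6379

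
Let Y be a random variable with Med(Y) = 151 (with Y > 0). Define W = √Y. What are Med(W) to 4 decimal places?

√Y is monotone on this domain, so Med(W) = √(151) ≈ 12.2882.

Med(W) = 12.2882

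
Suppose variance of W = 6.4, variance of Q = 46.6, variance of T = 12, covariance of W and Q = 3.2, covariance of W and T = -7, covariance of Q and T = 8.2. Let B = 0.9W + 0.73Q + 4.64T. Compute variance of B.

variance of B = 289.66322

variance of B = a²·variance of W + b²·variance of Q + c²·variance of T + 2ab·covariance of W and Q + 2ac·covariance of W and T + 2bc·covariance of Q and T, with a = 0.9, b = 0.73, c = 4.64.
= 5.184 + 24.83314 + 258.3552 + 4.2048 + (-58.464) + 55.55008
= 289.66322.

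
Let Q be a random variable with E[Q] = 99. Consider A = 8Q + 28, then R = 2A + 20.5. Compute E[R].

E[R] = 1660.5

E[A] = 8·99 + 28 = 820.
E[R] = 2·820 + 20.5 = 1660.5.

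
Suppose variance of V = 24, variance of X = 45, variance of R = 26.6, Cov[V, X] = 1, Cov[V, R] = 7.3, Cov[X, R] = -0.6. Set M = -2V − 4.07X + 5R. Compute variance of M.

variance of M = 1401.1205

variance of M = a²·variance of V + b²·variance of X + c²·variance of R + 2ab·Cov[V, X] + 2ac·Cov[V, R] + 2bc·Cov[X, R], with a = -2, b = -4.07, c = 5.
= 96 + 745.4205 + 665 + 16.28 + (-146) + 24.42
= 1401.1205.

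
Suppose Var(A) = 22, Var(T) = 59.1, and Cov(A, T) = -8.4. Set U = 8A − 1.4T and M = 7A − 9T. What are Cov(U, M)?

By bilinearity, Cov(U, M) = ac·Var(A) + bd·Var(T) + (ad+bc)·Cov(A, T), with a=8, b=-1.4, c=7, d=-9.
ac·Var(A) = 8·7·22 = 1232
bd·Var(T) = (-1.4)·(-9)·59.1 = 744.66
(ad+bc)·Cov(A, T) = (-81.8)·(-8.4) = 687.12
Cov(U, M) = 1232 + 744.66 + 687.12 = 2663.78.

Cov(U, M) = 2663.78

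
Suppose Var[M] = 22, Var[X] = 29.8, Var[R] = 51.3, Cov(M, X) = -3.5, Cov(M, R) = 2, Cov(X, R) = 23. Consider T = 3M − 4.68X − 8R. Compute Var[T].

Var[T] = 5858.41152

Var[T] = a²·Var[M] + b²·Var[X] + c²·Var[R] + 2ab·Cov(M, X) + 2ac·Cov(M, R) + 2bc·Cov(X, R), with a = 3, b = -4.68, c = -8.
= 198 + 652.69152 + 3283.2 + 98.28 + (-96) + 1722.24
= 5858.41152.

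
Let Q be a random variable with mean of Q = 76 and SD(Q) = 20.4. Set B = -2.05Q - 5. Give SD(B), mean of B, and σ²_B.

SD(B) = 41.82, mean of B = -160.8, σ²_B = 1748.9124

B = -2.05Q - 5 is linear with a = -2.05, b = -5.
SD(B) = |a|·SD(Q) = |-2.05|·20.4 = 41.82.
mean of B = a·mean of Q + b = (-2.05)·76 + (-5) = -160.8.
σ²_Q = 20.4² = 416.16.
σ²_B = a²·σ²_Q = (-2.05)²·416.16 = 1748.9124 (the additive constant -5 does not affect variance).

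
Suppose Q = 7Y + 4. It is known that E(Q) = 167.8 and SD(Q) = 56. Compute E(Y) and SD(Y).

From Q = 7Y + 4: E(Q) = a·E(Y) + b, so E(Y) = (E(Q) − b)/a = (167.8 − 4)/7 = 23.4.
SD(Q) = |a|·SD(Y), so SD(Y) = 56/|7| = 8.

E(Y) = 23.4, SD(Y) = 8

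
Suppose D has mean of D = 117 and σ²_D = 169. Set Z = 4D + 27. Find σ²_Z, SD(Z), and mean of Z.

Z = 4D + 27 is linear with a = 4, b = 27.
σ²_Z = a²·σ²_D = 4²·169 = 2704 (the additive constant 27 does not affect variance).
SD(D) = √169 = 13.
SD(Z) = |a|·SD(D) = |4|·13 = 52.
mean of Z = a·mean of D + b = 4·117 + 27 = 495.

σ²_Z = 2704, SD(Z) = 52, mean of Z = 495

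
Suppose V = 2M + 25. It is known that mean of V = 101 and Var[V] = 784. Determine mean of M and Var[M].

From V = 2M + 25: mean of V = a·mean of M + b, so mean of M = (mean of V − b)/a = (101 − 25)/2 = 38.
Var[V] = a²·Var[M], so Var[M] = 784/2² = 196.

mean of M = 38, Var[M] = 196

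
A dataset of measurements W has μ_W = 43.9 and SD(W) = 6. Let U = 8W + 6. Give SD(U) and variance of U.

U = 8W + 6 is linear with a = 8, b = 6.
SD(U) = |a|·SD(W) = |8|·6 = 48.
variance of W = 6² = 36.
variance of U = a²·variance of W = 8²·36 = 2304 (the additive constant 6 does not affect variance).

SD(U) = 48, variance of U = 2304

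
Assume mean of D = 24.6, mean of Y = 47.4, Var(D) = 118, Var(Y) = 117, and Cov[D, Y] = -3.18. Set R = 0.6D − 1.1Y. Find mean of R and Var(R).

mean of R = -37.38, Var(R) = 188.2476

mean of R = 0.6·mean of D + (-1.1)·mean of Y = 0.6·24.6 + (-1.1)·47.4 = -37.38.
Var(R) = a²·Var(D) + b²·Var(Y) + 2ab·Cov[D, Y] with a = 0.6, b = -1.1.
= 0.6²·118 + (-1.1)²·117 + 2·0.6·(-1.1)·(-3.18)
= 42.48 + 141.57 + 4.1976 = 188.2476.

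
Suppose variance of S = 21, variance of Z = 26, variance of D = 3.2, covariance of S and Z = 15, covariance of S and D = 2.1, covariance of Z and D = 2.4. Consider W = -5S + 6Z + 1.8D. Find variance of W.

variance of W = a²·variance of S + b²·variance of Z + c²·variance of D + 2ab·covariance of S and Z + 2ac·covariance of S and D + 2bc·covariance of Z and D, with a = -5, b = 6, c = 1.8.
= 525 + 936 + 10.368 + (-900) + (-37.8) + 51.84
= 585.408.

variance of W = 585.408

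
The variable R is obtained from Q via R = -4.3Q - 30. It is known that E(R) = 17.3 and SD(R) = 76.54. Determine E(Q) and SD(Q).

E(Q) = -11, SD(Q) = 17.8

From R = -4.3Q - 30: E(R) = a·E(Q) + b, so E(Q) = (E(R) − b)/a = (17.3 − (-30))/(-4.3) = -11.
SD(R) = |a|·SD(Q), so SD(Q) = 76.54/|-4.3| = 17.8.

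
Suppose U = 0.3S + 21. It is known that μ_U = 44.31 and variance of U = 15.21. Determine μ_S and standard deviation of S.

μ_S = 77.7, standard deviation of S = 13

From U = 0.3S + 21: μ_U = a·μ_S + b, so μ_S = (μ_U − b)/a = (44.31 − 21)/0.3 = 77.7.
standard deviation of U = √15.21 = 3.9.
standard deviation of U = |a|·standard deviation of S, so standard deviation of S = 3.9/|0.3| = 13.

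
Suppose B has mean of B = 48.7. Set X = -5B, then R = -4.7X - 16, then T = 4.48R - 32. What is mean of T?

mean of X = (-5)·48.7 = -243.5.
mean of R = (-4.7)·(-243.5) + (-16) = 1128.45.
mean of T = 4.48·1128.45 + (-32) = 5023.456.

mean of T = 5023.456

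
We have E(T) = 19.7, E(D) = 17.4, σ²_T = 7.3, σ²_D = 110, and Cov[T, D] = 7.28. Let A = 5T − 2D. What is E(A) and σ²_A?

E(A) = 5·E(T) + (-2)·E(D) = 5·19.7 + (-2)·17.4 = 63.7.
σ²_A = a²·σ²_T + b²·σ²_D + 2ab·Cov[T, D] with a = 5, b = -2.
= 5²·7.3 + (-2)²·110 + 2·5·(-2)·7.28
= 182.5 + 440 + (-145.6) = 476.9.

E(A) = 63.7, σ²_A = 476.9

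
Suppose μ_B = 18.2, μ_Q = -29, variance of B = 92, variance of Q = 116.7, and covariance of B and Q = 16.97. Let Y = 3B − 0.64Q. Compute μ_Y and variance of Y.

μ_Y = 3·μ_B + (-0.64)·μ_Q = 3·18.2 + (-0.64)·(-29) = 73.16.
variance of Y = a²·variance of B + b²·variance of Q + 2ab·covariance of B and Q with a = 3, b = -0.64.
= 3²·92 + (-0.64)²·116.7 + 2·3·(-0.64)·16.97
= 828 + 47.80032 + (-65.1648) = 810.63552.

μ_Y = 73.16, variance of Y = 810.63552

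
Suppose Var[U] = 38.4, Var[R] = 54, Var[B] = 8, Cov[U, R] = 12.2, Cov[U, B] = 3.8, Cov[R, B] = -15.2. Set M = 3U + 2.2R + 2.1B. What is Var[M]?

Var[M] = 710.712

Var[M] = a²·Var[U] + b²·Var[R] + c²·Var[B] + 2ab·Cov[U, R] + 2ac·Cov[U, B] + 2bc·Cov[R, B], with a = 3, b = 2.2, c = 2.1.
= 345.6 + 261.36 + 35.28 + 161.04 + 47.88 + (-140.448)
= 710.712.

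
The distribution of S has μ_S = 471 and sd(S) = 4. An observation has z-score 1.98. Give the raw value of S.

S = μ_S + z·sd(S) = 471 + 1.98·4 = 478.92.

S = 478.92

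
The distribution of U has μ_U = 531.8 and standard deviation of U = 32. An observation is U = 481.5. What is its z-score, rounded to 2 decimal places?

z = (U − μ_U) / standard deviation of U = (481.5 − 531.8) / 32 ≈ -1.57.

z = -1.57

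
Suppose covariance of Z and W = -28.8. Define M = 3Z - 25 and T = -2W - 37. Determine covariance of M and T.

covariance of M and T = 172.8

covariance of M and T = a·c·covariance of Z and W = 3·(-2)·(-28.8) = 172.8. Additive constants drop out.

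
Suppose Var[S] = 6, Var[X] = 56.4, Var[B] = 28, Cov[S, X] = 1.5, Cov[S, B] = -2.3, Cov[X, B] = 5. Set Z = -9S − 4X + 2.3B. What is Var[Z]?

Var[Z] = a²·Var[S] + b²·Var[X] + c²·Var[B] + 2ab·Cov[S, X] + 2ac·Cov[S, B] + 2bc·Cov[X, B], with a = -9, b = -4, c = 2.3.
= 486 + 902.4 + 148.12 + 108 + 95.22 + (-92)
= 1647.74.

Var[Z] = 1647.74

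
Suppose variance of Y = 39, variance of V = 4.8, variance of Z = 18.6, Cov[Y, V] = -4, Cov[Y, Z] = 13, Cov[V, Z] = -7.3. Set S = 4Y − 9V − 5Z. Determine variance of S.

variance of S = 588.8

variance of S = a²·variance of Y + b²·variance of V + c²·variance of Z + 2ab·Cov[Y, V] + 2ac·Cov[Y, Z] + 2bc·Cov[V, Z], with a = 4, b = -9, c = -5.
= 624 + 388.8 + 465 + 288 + (-520) + (-657)
= 588.8.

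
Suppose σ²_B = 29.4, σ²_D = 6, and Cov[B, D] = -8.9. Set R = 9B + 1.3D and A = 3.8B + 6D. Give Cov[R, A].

By bilinearity, Cov[R, A] = ac·σ²_B + bd·σ²_D + (ad+bc)·Cov[B, D], with a=9, b=1.3, c=3.8, d=6.
ac·σ²_B = 9·3.8·29.4 = 1005.48
bd·σ²_D = 1.3·6·6 = 46.8
(ad+bc)·Cov[B, D] = (58.94)·(-8.9) = -524.566
Cov[R, A] = 1005.48 + 46.8 + (-524.566) = 527.714.

Cov[R, A] = 527.714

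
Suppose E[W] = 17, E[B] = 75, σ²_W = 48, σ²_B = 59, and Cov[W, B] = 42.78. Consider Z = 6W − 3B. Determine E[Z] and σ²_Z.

E[Z] = -123, σ²_Z = 718.92

E[Z] = 6·E[W] + (-3)·E[B] = 6·17 + (-3)·75 = -123.
σ²_Z = a²·σ²_W + b²·σ²_B + 2ab·Cov[W, B] with a = 6, b = -3.
= 6²·48 + (-3)²·59 + 2·6·(-3)·42.78
= 1728 + 531 + (-1540.08) = 718.92.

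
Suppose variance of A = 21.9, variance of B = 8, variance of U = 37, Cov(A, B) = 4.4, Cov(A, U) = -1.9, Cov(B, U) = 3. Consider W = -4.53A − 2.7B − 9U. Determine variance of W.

variance of W = 3603.23451

variance of W = a²·variance of A + b²·variance of B + c²·variance of U + 2ab·Cov(A, B) + 2ac·Cov(A, U) + 2bc·Cov(B, U), with a = -4.53, b = -2.7, c = -9.
= 449.40771 + 58.32 + 2997 + 107.6328 + (-154.926) + 145.8
= 3603.23451.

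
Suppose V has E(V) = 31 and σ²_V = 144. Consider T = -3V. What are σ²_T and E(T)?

σ²_T = 1296, E(T) = -93

T = -3V is linear with a = -3, b = 0.
σ²_T = a²·σ²_V = (-3)²·144 = 1296.
E(T) = a·E(V) + b = (-3)·31 = -93.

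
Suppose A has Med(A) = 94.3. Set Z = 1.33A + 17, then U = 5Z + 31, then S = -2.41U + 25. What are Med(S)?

Med(S) = -1765.85895

Med(Z) = 1.33·94.3 + 17 = 142.419.
Med(U) = 5·142.419 + 31 = 743.095.
Med(S) = (-2.41)·743.095 + 25 = -1765.85895.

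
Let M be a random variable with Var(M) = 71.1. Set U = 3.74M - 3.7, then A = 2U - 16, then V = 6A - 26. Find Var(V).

Var(U) = 3.74²·71.1 = 994.51836.
Var(A) = 2²·994.51836 = 3978.07344.
Var(V) = 6²·3978.07344 = 143210.64384.

Var(V) = 143210.64384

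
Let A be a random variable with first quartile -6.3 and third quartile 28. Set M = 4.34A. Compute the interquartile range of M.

IQR(M) = 148.862

IQR of A = Q3 − Q1 = 28 − (-6.3) = 34.3.
Under M = aA + b, IQR(M) = |a|·IQR(A) = |4.34|·34.3 = 148.862 (shifts cancel; spread scales by |a|).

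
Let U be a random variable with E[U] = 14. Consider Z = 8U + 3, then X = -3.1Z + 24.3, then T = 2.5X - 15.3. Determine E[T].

E[Z] = 8·14 + 3 = 115.
E[X] = (-3.1)·115 + 24.3 = -332.2.
E[T] = 2.5·(-332.2) + (-15.3) = -845.8.

E[T] = -845.8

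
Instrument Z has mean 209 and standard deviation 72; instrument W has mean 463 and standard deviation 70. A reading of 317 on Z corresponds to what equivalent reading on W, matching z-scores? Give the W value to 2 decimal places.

W = 568.00

z = (317 − 209)/72 = 1.5.
W = 463 + z·70 = 463 + (317 − 209)·70/72 = 568.00.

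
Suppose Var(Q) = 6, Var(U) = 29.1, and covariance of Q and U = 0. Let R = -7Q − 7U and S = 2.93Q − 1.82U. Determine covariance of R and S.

By bilinearity, covariance of R and S = ac·Var(Q) + bd·Var(U) + (ad+bc)·covariance of Q and U, with a=-7, b=-7, c=2.93, d=-1.82.
ac·Var(Q) = (-7)·2.93·6 = -123.06
bd·Var(U) = (-7)·(-1.82)·29.1 = 370.734
(ad+bc)·covariance of Q and U = (-7.77)·0 = 0
covariance of R and S = -123.06 + 370.734 + 0 = 247.674.

covariance of R and S = 247.674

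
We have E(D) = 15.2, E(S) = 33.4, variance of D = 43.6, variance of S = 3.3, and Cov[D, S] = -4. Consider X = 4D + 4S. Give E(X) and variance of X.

E(X) = 4·E(D) + 4·E(S) = 4·15.2 + 4·33.4 = 194.4.
variance of X = a²·variance of D + b²·variance of S + 2ab·Cov[D, S] with a = 4, b = 4.
= 4²·43.6 + 4²·3.3 + 2·4·4·(-4)
= 697.6 + 52.8 + (-128) = 622.4.

E(X) = 194.4, variance of X = 622.4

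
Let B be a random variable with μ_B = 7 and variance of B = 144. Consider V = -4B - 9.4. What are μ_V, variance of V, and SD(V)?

V = -4B - 9.4 is linear with a = -4, b = -9.4.
μ_V = a·μ_B + b = (-4)·7 + (-9.4) = -37.4.
variance of V = a²·variance of B = (-4)²·144 = 2304 (the additive constant -9.4 does not affect variance).
SD(B) = √144 = 12.
SD(V) = |a|·SD(B) = |-4|·12 = 48.

μ_V = -37.4, variance of V = 2304, SD(V) = 48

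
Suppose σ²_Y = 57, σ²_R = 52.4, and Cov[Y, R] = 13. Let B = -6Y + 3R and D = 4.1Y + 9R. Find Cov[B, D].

By bilinearity, Cov[B, D] = ac·σ²_Y + bd·σ²_R + (ad+bc)·Cov[Y, R], with a=-6, b=3, c=4.1, d=9.
ac·σ²_Y = (-6)·4.1·57 = -1402.2
bd·σ²_R = 3·9·52.4 = 1414.8
(ad+bc)·Cov[Y, R] = (-41.7)·13 = -542.1
Cov[B, D] = -1402.2 + 1414.8 + (-542.1) = -529.5.

Cov[B, D] = -529.5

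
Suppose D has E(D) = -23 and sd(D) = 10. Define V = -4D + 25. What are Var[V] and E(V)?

V = -4D + 25 is linear with a = -4, b = 25.
Var[D] = 10² = 100.
Var[V] = a²·Var[D] = (-4)²·100 = 1600 (the additive constant 25 does not affect variance).
E(V) = a·E(D) + b = (-4)·(-23) + 25 = 117.

Var[V] = 1600, E(V) = 117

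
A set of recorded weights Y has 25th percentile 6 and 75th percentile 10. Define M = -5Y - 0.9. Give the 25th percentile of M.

25th percentile of M = -50.9

Since a = -5 < 0 the transformation is decreasing, reversing order: the 25th percentile of M corresponds to the 75th percentile of Y.
So P_{25}(M) = a·P_{75}(Y) + b = (-5)·10 + (-0.9) = -50.9.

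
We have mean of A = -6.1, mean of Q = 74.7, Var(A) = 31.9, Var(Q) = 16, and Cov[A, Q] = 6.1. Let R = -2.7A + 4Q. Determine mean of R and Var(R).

mean of R = 315.27, Var(R) = 356.791

mean of R = (-2.7)·mean of A + 4·mean of Q = (-2.7)·(-6.1) + 4·74.7 = 315.27.
Var(R) = a²·Var(A) + b²·Var(Q) + 2ab·Cov[A, Q] with a = -2.7, b = 4.
= (-2.7)²·31.9 + 4²·16 + 2·(-2.7)·4·6.1
= 232.551 + 256 + (-131.76) = 356.791.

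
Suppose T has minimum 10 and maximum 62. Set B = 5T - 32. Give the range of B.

Range(B) = 260

Range of T = 62 − 10 = 52.
Range(B) = |a|·Range(T) = |5|·52 = 260.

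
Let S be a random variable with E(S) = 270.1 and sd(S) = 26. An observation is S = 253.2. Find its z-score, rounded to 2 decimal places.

z = (S − E(S)) / sd(S) = (253.2 − 270.1) / 26 = -0.65.

z = -0.65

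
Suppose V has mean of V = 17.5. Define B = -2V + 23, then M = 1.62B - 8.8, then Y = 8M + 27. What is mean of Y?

mean of Y = -198.92

mean of B = (-2)·17.5 + 23 = -12.
mean of M = 1.62·(-12) + (-8.8) = -28.24.
mean of Y = 8·(-28.24) + 27 = -198.92.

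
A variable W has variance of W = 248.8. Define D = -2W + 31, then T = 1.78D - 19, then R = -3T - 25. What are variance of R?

variance of R = 28378.72512

variance of D = (-2)²·248.8 = 995.2.
variance of T = 1.78²·995.2 = 3153.19168.
variance of R = (-3)²·3153.19168 = 28378.72512.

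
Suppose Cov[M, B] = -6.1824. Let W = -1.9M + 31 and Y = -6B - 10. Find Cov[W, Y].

Cov[W, Y] = a·c·Cov[M, B] = (-1.9)·(-6)·(-6.1824) = -70.47936. Additive constants drop out.

Cov[W, Y] = -70.47936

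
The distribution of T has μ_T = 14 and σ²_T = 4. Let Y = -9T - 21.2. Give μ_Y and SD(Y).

μ_Y = -147.2, SD(Y) = 18

Y = -9T - 21.2 is linear with a = -9, b = -21.2.
μ_Y = a·μ_T + b = (-9)·14 + (-21.2) = -147.2.
SD(T) = √4 = 2.
SD(Y) = |a|·SD(T) = |-9|·2 = 18.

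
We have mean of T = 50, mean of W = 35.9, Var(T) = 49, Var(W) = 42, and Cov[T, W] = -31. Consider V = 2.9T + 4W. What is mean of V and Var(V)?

mean of V = 288.6, Var(V) = 364.89

mean of V = 2.9·mean of T + 4·mean of W = 2.9·50 + 4·35.9 = 288.6.
Var(V) = a²·Var(T) + b²·Var(W) + 2ab·Cov[T, W] with a = 2.9, b = 4.
= 2.9²·49 + 4²·42 + 2·2.9·4·(-31)
= 412.09 + 672 + (-719.2) = 364.89.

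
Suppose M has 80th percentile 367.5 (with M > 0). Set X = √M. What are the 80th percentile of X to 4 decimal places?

√M is increasing, so P_{80}(X) = g(P_{80}(M)) ≈ 19.1703.

80th percentile of X = 19.1703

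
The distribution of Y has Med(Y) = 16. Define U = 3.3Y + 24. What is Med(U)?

Med(U) = 76.8

A linear map preserves order up to sign, so Med(U) = a·Med(Y) + b = 3.3·16 + 24 = 76.8.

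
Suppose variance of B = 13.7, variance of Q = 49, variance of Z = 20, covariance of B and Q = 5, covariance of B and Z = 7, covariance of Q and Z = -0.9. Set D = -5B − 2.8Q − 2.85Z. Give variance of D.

variance of D = a²·variance of B + b²·variance of Q + c²·variance of Z + 2ab·covariance of B and Q + 2ac·covariance of B and Z + 2bc·covariance of Q and Z, with a = -5, b = -2.8, c = -2.85.
= 342.5 + 384.16 + 162.45 + 140 + 199.5 + (-14.364)
= 1214.246.

variance of D = 1214.246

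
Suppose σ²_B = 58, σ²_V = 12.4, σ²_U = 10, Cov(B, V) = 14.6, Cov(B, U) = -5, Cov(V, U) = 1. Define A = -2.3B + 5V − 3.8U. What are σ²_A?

σ²_A = a²·σ²_B + b²·σ²_V + c²·σ²_U + 2ab·Cov(B, V) + 2ac·Cov(B, U) + 2bc·Cov(V, U), with a = -2.3, b = 5, c = -3.8.
= 306.82 + 310 + 144.4 + (-335.8) + (-87.4) + (-38)
= 300.02.

σ²_A = 300.02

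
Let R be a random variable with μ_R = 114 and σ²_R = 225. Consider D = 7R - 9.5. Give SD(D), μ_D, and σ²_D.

D = 7R - 9.5 is linear with a = 7, b = -9.5.
SD(R) = √225 = 15.
SD(D) = |a|·SD(R) = |7|·15 = 105.
μ_D = a·μ_R + b = 7·114 + (-9.5) = 788.5.
σ²_D = a²·σ²_R = 7²·225 = 11025 (the additive constant -9.5 does not affect variance).

SD(D) = 105, μ_D = 788.5, σ²_D = 11025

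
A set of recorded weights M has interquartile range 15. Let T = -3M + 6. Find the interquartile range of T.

IQR(T) = 45

Under T = aM + b, IQR(T) = |a|·IQR(M) = |-3|·15 = 45 (shifts cancel; spread scales by |a|).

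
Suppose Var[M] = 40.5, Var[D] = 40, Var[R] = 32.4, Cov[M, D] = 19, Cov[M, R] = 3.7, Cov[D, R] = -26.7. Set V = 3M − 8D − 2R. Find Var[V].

Var[V] = 1243.3

Var[V] = a²·Var[M] + b²·Var[D] + c²·Var[R] + 2ab·Cov[M, D] + 2ac·Cov[M, R] + 2bc·Cov[D, R], with a = 3, b = -8, c = -2.
= 364.5 + 2560 + 129.6 + (-912) + (-44.4) + (-854.4)
= 1243.3.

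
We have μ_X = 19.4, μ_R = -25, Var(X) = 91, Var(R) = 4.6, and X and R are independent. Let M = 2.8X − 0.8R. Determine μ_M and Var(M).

μ_M = 74.32, Var(M) = 716.384

μ_M = 2.8·μ_X + (-0.8)·μ_R = 2.8·19.4 + (-0.8)·(-25) = 74.32.
Var(M) = a²·Var(X) + b²·Var(R) + 2ab·Cov(X, R) with a = 2.8, b = -0.8.
Independence gives Cov(X, R) = 0.
= 2.8²·91 + (-0.8)²·4.6 + 2·2.8·(-0.8)·0
= 713.44 + 2.944 + 0 = 716.384.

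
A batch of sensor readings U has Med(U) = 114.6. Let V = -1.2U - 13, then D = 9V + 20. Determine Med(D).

Med(D) = -1334.68

Med(V) = (-1.2)·114.6 + (-13) = -150.52.
Med(D) = 9·(-150.52) + 20 = -1334.68.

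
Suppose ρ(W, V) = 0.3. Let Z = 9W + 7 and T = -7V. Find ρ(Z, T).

ρ(Z, T) = -0.3

Linear rescalings preserve |correlation|; the slopes 9 and -7 have opposite signs, so the correlation flips sign: ρ(Z, T) = −ρ(W, V) = -0.3.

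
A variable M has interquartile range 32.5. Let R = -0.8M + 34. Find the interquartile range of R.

Under R = aM + b, IQR(R) = |a|·IQR(M) = |-0.8|·32.5 = 26 (shifts cancel; spread scales by |a|).

IQR(R) = 26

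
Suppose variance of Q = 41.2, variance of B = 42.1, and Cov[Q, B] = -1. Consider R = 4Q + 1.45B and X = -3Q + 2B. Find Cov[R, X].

Cov[R, X] = -375.96

By bilinearity, Cov[R, X] = ac·variance of Q + bd·variance of B + (ad+bc)·Cov[Q, B], with a=4, b=1.45, c=-3, d=2.
ac·variance of Q = 4·(-3)·41.2 = -494.4
bd·variance of B = 1.45·2·42.1 = 122.09
(ad+bc)·Cov[Q, B] = (3.65)·(-1) = -3.65
Cov[R, X] = -494.4 + 122.09 + (-3.65) = -375.96.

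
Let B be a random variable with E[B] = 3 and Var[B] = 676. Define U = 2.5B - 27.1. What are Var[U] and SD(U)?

Var[U] = 4225, SD(U) = 65

U = 2.5B - 27.1 is linear with a = 2.5, b = -27.1.
Var[U] = a²·Var[B] = 2.5²·676 = 4225 (the additive constant -27.1 does not affect variance).
SD(B) = √676 = 26.
SD(U) = |a|·SD(B) = |2.5|·26 = 65.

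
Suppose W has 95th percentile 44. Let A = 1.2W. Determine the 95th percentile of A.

Since a = 1.2 > 0 the transformation is increasing, so the 95th percentile of A = a·(P_{95} of W) + b = 1.2·44 = 52.8.

95th percentile of A = 52.8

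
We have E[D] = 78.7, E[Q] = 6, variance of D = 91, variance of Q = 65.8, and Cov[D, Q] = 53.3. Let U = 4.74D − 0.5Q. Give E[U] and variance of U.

E[U] = 370.038, variance of U = 1808.3596

E[U] = 4.74·E[D] + (-0.5)·E[Q] = 4.74·78.7 + (-0.5)·6 = 370.038.
variance of U = a²·variance of D + b²·variance of Q + 2ab·Cov[D, Q] with a = 4.74, b = -0.5.
= 4.74²·91 + (-0.5)²·65.8 + 2·4.74·(-0.5)·53.3
= 2044.5516 + 16.45 + (-252.642) = 1808.3596.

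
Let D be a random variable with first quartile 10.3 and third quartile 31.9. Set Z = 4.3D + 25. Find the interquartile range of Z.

IQR of D = Q3 − Q1 = 31.9 − 10.3 = 21.6.
Under Z = aD + b, IQR(Z) = |a|·IQR(D) = |4.3|·21.6 = 92.88 (shifts cancel; spread scales by |a|).

IQR(Z) = 92.88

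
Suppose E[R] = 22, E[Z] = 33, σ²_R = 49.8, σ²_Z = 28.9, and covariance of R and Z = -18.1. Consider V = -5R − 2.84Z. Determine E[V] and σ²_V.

E[V] = -203.72, σ²_V = 964.05584

E[V] = (-5)·E[R] + (-2.84)·E[Z] = (-5)·22 + (-2.84)·33 = -203.72.
σ²_V = a²·σ²_R + b²·σ²_Z + 2ab·covariance of R and Z with a = -5, b = -2.84.
= (-5)²·49.8 + (-2.84)²·28.9 + 2·(-5)·(-2.84)·(-18.1)
= 1245 + 233.09584 + (-514.04) = 964.05584.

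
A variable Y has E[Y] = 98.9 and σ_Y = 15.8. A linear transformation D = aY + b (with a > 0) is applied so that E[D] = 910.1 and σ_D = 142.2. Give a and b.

σ_D = a·σ_Y (a > 0), so a = 142.2/15.8 = 9.
E[D] = a·E[Y] + b, so b = 910.1 − 9·98.9 = 20.

a = 9, b = 20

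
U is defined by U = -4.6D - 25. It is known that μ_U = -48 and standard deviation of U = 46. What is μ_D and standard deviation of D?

μ_D = 5, standard deviation of D = 10

From U = -4.6D - 25: μ_U = a·μ_D + b, so μ_D = (μ_U − b)/a = (-48 − (-25))/(-4.6) = 5.
standard deviation of U = |a|·standard deviation of D, so standard deviation of D = 46/|-4.6| = 10.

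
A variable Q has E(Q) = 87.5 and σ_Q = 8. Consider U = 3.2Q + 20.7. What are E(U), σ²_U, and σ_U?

E(U) = 300.7, σ²_U = 655.36, σ_U = 25.6

U = 3.2Q + 20.7 is linear with a = 3.2, b = 20.7.
E(U) = a·E(Q) + b = 3.2·87.5 + 20.7 = 300.7.
σ²_Q = 8² = 64.
σ²_U = a²·σ²_Q = 3.2²·64 = 655.36 (the additive constant 20.7 does not affect variance).
σ_U = |a|·σ_Q = |3.2|·8 = 25.6.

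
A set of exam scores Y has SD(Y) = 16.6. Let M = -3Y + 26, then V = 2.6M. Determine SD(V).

SD(V) = 129.48

SD(M) = |-3|·16.6 = 49.8.
SD(V) = |2.6|·49.8 = 129.48.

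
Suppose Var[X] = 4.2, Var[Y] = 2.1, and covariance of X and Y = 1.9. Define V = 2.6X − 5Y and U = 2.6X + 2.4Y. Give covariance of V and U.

By bilinearity, covariance of V and U = ac·Var[X] + bd·Var[Y] + (ad+bc)·covariance of X and Y, with a=2.6, b=-5, c=2.6, d=2.4.
ac·Var[X] = 2.6·2.6·4.2 = 28.392
bd·Var[Y] = (-5)·2.4·2.1 = -25.2
(ad+bc)·covariance of X and Y = (-6.76)·1.9 = -12.844
covariance of V and U = 28.392 + (-25.2) + (-12.844) = -9.652.

covariance of V and U = -9.652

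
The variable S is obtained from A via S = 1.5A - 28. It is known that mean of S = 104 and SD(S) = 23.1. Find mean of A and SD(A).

mean of A = 88, SD(A) = 15.4

From S = 1.5A - 28: mean of S = a·mean of A + b, so mean of A = (mean of S − b)/a = (104 − (-28))/1.5 = 88.
SD(S) = |a|·SD(A), so SD(A) = 23.1/|1.5| = 15.4.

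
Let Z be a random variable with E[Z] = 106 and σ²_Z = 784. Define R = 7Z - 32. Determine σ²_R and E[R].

σ²_R = 38416, E[R] = 710

R = 7Z - 32 is linear with a = 7, b = -32.
σ²_R = a²·σ²_Z = 7²·784 = 38416 (the additive constant -32 does not affect variance).
E[R] = a·E[Z] + b = 7·106 + (-32) = 710.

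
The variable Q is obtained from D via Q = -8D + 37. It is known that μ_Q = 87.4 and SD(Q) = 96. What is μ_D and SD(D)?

From Q = -8D + 37: μ_Q = a·μ_D + b, so μ_D = (μ_Q − b)/a = (87.4 − 37)/(-8) = -6.3.
SD(Q) = |a|·SD(D), so SD(D) = 96/|-8| = 12.

μ_D = -6.3, SD(D) = 12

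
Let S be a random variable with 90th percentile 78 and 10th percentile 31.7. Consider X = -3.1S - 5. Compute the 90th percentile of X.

90th percentile of X = -103.27

Since a = -3.1 < 0 the transformation is decreasing, reversing order: the 90th percentile of X corresponds to the 10th percentile of S.
So P_{90}(X) = a·P_{10}(S) + b = (-3.1)·31.7 + (-5) = -103.27.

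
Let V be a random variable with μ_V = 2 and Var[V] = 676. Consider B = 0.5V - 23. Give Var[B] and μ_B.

Var[B] = 169, μ_B = -22

B = 0.5V - 23 is linear with a = 0.5, b = -23.
Var[B] = a²·Var[V] = 0.5²·676 = 169 (the additive constant -23 does not affect variance).
μ_B = a·μ_V + b = 0.5·2 + (-23) = -22.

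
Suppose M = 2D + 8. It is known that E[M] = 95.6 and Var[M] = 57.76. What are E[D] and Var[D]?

E[D] = 43.8, Var[D] = 14.44

From M = 2D + 8: E[M] = a·E[D] + b, so E[D] = (E[M] − b)/a = (95.6 − 8)/2 = 43.8.
Var[M] = a²·Var[D], so Var[D] = 57.76/2² = 14.44.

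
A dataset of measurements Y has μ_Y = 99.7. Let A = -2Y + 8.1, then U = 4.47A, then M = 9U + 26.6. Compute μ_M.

μ_M = -7669.399

μ_A = (-2)·99.7 + 8.1 = -191.3.
μ_U = 4.47·(-191.3) = -855.111.
μ_M = 9·(-855.111) + 26.6 = -7669.399.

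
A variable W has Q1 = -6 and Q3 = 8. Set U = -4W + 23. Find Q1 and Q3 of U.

a = -4 < 0 reverses order: Q1(U) comes from Q3(W), Q3(U) from Q1(W).
Q1(U) = (-4)·8 + 23 = -9; Q3(U) = (-4)·(-6) + 23 = 47.

Q1(U) = -9, Q3(U) = 47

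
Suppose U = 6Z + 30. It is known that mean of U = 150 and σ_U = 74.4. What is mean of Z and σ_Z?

From U = 6Z + 30: mean of U = a·mean of Z + b, so mean of Z = (mean of U − b)/a = (150 − 30)/6 = 20.
σ_U = |a|·σ_Z, so σ_Z = 74.4/|6| = 12.4.

mean of Z = 20, σ_Z = 12.4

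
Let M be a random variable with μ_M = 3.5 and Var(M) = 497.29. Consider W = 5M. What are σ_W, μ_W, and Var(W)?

σ_W = 111.5, μ_W = 17.5, Var(W) = 12432.25

W = 5M is linear with a = 5, b = 0.
σ_M = √497.29 = 22.3.
σ_W = |a|·σ_M = |5|·22.3 = 111.5.
μ_W = a·μ_M + b = 5·3.5 = 17.5.
Var(W) = a²·Var(M) = 5²·497.29 = 12432.25.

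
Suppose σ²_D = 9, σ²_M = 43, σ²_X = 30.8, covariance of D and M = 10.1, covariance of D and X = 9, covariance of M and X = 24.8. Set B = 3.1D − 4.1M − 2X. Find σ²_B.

σ²_B = a²·σ²_D + b²·σ²_M + c²·σ²_X + 2ab·covariance of D and M + 2ac·covariance of D and X + 2bc·covariance of M and X, with a = 3.1, b = -4.1, c = -2.
= 86.49 + 722.83 + 123.2 + (-256.742) + (-111.6) + 406.72
= 970.898.

σ²_B = 970.898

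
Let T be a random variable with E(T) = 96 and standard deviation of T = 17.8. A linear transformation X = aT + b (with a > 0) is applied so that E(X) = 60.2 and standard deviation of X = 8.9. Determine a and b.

a = 0.5, b = 12.2

standard deviation of X = a·standard deviation of T (a > 0), so a = 8.9/17.8 = 0.5.
E(X) = a·E(T) + b, so b = 60.2 − 0.5·96 = 12.2.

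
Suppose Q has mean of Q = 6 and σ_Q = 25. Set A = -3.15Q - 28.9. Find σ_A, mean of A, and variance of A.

σ_A = 78.75, mean of A = -47.8, variance of A = 6201.5625

A = -3.15Q - 28.9 is linear with a = -3.15, b = -28.9.
σ_A = |a|·σ_Q = |-3.15|·25 = 78.75.
mean of A = a·mean of Q + b = (-3.15)·6 + (-28.9) = -47.8.
variance of Q = 25² = 625.
variance of A = a²·variance of Q = (-3.15)²·625 = 6201.5625 (the additive constant -28.9 does not affect variance).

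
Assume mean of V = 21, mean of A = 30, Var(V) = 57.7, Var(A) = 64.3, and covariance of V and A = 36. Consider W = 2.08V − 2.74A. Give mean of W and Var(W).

mean of W = 2.08·mean of V + (-2.74)·mean of A = 2.08·21 + (-2.74)·30 = -38.52.
Var(W) = a²·Var(V) + b²·Var(A) + 2ab·covariance of V and A with a = 2.08, b = -2.74.
= 2.08²·57.7 + (-2.74)²·64.3 + 2·2.08·(-2.74)·36
= 249.63328 + 482.73868 + (-410.3424) = 322.02956.

mean of W = -38.52, Var(W) = 322.02956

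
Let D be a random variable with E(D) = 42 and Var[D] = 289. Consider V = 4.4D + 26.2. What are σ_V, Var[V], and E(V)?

σ_V = 74.8, Var[V] = 5595.04, E(V) = 211

V = 4.4D + 26.2 is linear with a = 4.4, b = 26.2.
σ_D = √289 = 17.
σ_V = |a|·σ_D = |4.4|·17 = 74.8.
Var[V] = a²·Var[D] = 4.4²·289 = 5595.04 (the additive constant 26.2 does not affect variance).
E(V) = a·E(D) + b = 4.4·42 + 26.2 = 211.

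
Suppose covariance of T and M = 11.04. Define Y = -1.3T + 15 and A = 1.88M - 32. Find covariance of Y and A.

covariance of Y and A = -26.98176

covariance of Y and A = a·c·covariance of T and M = (-1.3)·1.88·11.04 = -26.98176. Additive constants drop out.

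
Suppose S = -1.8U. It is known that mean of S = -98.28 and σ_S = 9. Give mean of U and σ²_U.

From S = -1.8U: mean of S = a·mean of U + b, so mean of U = (mean of S − b)/a = (-98.28 − 0)/(-1.8) = 54.6.
σ²_S = 9² = 81.
σ²_S = a²·σ²_U, so σ²_U = 81/(-1.8)² = 25.

mean of U = 54.6, σ²_U = 25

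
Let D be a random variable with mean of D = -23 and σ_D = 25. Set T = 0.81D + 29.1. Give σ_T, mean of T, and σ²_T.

T = 0.81D + 29.1 is linear with a = 0.81, b = 29.1.
σ_T = |a|·σ_D = |0.81|·25 = 20.25.
mean of T = a·mean of D + b = 0.81·(-23) + 29.1 = 10.47.
σ²_D = 25² = 625.
σ²_T = a²·σ²_D = 0.81²·625 = 410.0625 (the additive constant 29.1 does not affect variance).

σ_T = 20.25, mean of T = 10.47, σ²_T = 410.0625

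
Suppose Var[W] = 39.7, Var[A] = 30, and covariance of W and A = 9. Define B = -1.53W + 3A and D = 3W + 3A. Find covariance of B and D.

covariance of B and D = 127.467

By bilinearity, covariance of B and D = ac·Var[W] + bd·Var[A] + (ad+bc)·covariance of W and A, with a=-1.53, b=3, c=3, d=3.
ac·Var[W] = (-1.53)·3·39.7 = -182.223
bd·Var[A] = 3·3·30 = 270
(ad+bc)·covariance of W and A = (4.41)·9 = 39.69
covariance of B and D = -182.223 + 270 + 39.69 = 127.467.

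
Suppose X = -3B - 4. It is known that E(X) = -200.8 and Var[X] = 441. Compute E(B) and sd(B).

E(B) = 65.6, sd(B) = 7

From X = -3B - 4: E(X) = a·E(B) + b, so E(B) = (E(X) − b)/a = (-200.8 − (-4))/(-3) = 65.6.
sd(X) = √441 = 21.
sd(X) = |a|·sd(B), so sd(B) = 21/|-3| = 7.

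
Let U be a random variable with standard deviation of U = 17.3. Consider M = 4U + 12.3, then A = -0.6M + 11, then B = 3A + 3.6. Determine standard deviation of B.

standard deviation of M = |4|·17.3 = 69.2.
standard deviation of A = |-0.6|·69.2 = 41.52.
standard deviation of B = |3|·41.52 = 124.56.

standard deviation of B = 124.56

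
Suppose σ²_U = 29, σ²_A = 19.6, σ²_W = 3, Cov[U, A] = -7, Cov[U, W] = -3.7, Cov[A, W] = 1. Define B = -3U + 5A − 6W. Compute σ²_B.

σ²_B = 875.8

σ²_B = a²·σ²_U + b²·σ²_A + c²·σ²_W + 2ab·Cov[U, A] + 2ac·Cov[U, W] + 2bc·Cov[A, W], with a = -3, b = 5, c = -6.
= 261 + 490 + 108 + 210 + (-133.2) + (-60)
= 875.8.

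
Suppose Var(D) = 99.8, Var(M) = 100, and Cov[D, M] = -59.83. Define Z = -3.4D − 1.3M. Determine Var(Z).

Var(Z) = 793.7908

Var(Z) = a²·Var(D) + b²·Var(M) + 2ab·Cov[D, M] with a = -3.4, b = -1.3.
= (-3.4)²·99.8 + (-1.3)²·100 + 2·(-3.4)·(-1.3)·(-59.83)
= 1153.688 + 169 + (-528.8972) = 793.7908.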